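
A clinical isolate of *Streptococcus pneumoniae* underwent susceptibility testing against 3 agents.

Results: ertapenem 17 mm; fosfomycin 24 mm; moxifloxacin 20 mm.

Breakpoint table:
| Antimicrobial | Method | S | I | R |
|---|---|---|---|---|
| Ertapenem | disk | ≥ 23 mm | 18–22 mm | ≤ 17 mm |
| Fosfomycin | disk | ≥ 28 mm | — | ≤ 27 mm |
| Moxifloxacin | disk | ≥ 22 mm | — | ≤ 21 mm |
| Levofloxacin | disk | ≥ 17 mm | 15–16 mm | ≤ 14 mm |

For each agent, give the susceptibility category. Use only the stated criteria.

Ertapenem (17 mm) ≤ 17 mm → Resistant
Fosfomycin: 24 mm is ≤ 27 mm ⇒ resistant
Moxifloxacin 20 mm: ≤ 21 mm ⇒ resistant

R, R, R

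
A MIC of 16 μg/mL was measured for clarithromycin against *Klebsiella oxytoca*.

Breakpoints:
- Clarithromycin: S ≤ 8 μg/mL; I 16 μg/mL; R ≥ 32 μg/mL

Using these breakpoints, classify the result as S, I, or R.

Clarithromycin: 16 μg/mL is = 16 μg/mL → intermediate

I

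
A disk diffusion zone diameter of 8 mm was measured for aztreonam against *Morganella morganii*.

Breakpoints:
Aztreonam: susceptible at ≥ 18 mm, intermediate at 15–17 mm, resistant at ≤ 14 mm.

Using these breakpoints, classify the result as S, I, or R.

Aztreonam: 8 mm is ≤ 14 mm — Resistant

Resistant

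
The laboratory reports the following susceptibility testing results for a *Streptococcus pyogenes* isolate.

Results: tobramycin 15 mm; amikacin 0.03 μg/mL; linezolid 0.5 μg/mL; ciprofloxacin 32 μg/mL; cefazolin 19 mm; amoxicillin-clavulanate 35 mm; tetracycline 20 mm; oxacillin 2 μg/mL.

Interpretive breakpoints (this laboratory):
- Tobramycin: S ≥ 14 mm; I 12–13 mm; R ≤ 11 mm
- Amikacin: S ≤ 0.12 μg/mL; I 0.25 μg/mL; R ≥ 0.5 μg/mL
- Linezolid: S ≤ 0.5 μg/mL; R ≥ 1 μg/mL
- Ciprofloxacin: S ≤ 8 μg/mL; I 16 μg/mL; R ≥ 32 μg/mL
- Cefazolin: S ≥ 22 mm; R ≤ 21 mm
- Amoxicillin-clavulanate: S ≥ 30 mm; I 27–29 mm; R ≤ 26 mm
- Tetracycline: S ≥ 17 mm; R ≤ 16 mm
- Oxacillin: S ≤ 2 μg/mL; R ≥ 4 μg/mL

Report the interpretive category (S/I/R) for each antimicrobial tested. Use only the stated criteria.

S, S, S, R, R, S, S, S

Tobramycin: 15 mm is ≥ 14 mm → susceptible
Amikacin: 0.03 μg/mL is ≤ 0.12 μg/mL → Susceptible
Linezolid 0.5 μg/mL: ≤ 0.5 μg/mL → susceptible
Ciprofloxacin: 32 μg/mL is ≥ 32 μg/mL → Resistant
Cefazolin: 19 mm is ≤ 21 mm ⇒ resistant
Amoxicillin-clavulanate: 35 mm is ≥ 30 mm → S
Tetracycline (20 mm) ≥ 17 mm — susceptible
Oxacillin (2 μg/mL) ≤ 2 μg/mL — Susceptible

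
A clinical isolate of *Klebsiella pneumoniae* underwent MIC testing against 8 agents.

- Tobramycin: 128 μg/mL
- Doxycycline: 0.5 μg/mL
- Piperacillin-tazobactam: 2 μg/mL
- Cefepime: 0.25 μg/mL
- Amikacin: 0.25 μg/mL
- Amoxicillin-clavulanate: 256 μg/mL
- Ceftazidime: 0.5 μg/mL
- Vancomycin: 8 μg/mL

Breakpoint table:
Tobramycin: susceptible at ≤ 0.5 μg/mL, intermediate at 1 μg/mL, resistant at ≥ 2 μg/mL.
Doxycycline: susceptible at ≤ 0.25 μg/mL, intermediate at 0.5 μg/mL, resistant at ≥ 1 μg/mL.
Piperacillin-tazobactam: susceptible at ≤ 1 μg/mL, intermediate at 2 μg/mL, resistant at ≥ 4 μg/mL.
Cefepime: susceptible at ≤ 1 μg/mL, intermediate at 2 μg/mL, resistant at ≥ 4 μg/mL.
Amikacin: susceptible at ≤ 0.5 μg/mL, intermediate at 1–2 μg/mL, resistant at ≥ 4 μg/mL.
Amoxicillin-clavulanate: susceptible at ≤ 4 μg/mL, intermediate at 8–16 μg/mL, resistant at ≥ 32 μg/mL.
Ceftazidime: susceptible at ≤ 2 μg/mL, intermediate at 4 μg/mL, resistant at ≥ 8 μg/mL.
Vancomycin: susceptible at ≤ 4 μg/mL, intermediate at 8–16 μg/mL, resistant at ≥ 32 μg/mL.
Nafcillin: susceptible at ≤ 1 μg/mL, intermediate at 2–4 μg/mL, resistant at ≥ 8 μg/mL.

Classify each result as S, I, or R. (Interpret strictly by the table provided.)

Tobramycin: 128 μg/mL is ≥ 2 μg/mL ⇒ R
Doxycycline (0.5 μg/mL) = 0.5 μg/mL — intermediate
Piperacillin-tazobactam (2 μg/mL) = 2 μg/mL → intermediate
Cefepime: 0.25 μg/mL is ≤ 1 μg/mL ⇒ Susceptible
Amikacin (0.25 μg/mL) ≤ 0.5 μg/mL → susceptible
Amoxicillin-clavulanate: 256 μg/mL is ≥ 32 μg/mL — R
Ceftazidime 0.5 μg/mL: ≤ 2 μg/mL ⇒ susceptible
Vancomycin: 8 μg/mL is in 8–16 μg/mL → I

R, I, I, S, S, R, S, I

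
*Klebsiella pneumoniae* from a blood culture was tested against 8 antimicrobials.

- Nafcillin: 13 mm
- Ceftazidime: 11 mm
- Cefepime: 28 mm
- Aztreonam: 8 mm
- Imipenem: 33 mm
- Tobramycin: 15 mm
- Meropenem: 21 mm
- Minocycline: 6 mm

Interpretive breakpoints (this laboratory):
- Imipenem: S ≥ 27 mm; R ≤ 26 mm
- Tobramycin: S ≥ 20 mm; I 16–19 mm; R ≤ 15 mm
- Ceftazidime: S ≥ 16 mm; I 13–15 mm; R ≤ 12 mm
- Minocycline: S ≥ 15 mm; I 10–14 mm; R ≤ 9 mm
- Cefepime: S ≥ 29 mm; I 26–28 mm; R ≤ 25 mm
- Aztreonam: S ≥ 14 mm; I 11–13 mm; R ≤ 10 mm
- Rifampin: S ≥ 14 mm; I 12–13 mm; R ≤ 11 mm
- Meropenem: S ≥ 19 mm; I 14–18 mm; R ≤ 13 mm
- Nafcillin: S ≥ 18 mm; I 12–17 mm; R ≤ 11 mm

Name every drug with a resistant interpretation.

Nafcillin 13 mm: in 12–17 mm ⇒ intermediate
Ceftazidime (11 mm) ≤ 12 mm — R
Cefepime: 28 mm is in 26–28 mm — Intermediate
Aztreonam: 8 mm is ≤ 10 mm → Resistant
Imipenem 33 mm: ≥ 27 mm → Susceptible
Tobramycin: 15 mm is ≤ 15 mm → Resistant
Meropenem: 21 mm is ≥ 19 mm → Susceptible
Minocycline 6 mm: ≤ 9 mm — R

ceftazidime, aztreonam, tobramycin, minocycline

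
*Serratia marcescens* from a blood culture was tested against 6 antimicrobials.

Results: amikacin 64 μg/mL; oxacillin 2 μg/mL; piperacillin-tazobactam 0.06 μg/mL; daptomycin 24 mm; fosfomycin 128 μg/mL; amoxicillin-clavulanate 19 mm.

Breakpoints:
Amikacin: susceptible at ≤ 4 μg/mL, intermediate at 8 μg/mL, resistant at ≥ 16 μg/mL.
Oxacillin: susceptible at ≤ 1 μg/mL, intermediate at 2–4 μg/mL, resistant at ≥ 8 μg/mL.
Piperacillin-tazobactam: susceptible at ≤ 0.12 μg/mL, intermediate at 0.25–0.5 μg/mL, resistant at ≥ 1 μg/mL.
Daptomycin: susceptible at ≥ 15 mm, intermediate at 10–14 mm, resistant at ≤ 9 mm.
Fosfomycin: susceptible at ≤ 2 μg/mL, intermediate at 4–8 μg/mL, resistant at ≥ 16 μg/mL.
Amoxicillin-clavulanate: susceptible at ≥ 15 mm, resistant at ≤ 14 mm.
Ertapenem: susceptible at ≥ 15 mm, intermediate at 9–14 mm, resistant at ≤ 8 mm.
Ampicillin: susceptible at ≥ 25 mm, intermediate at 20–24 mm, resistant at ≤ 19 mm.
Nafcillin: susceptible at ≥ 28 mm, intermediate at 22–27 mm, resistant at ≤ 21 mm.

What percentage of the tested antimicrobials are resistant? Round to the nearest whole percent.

33%

Amikacin (64 μg/mL) ≥ 16 μg/mL — resistant
Oxacillin: 2 μg/mL is in 2–4 μg/mL → intermediate
Piperacillin-tazobactam: 0.06 μg/mL is ≤ 0.12 μg/mL — Susceptible
Daptomycin: 24 mm is ≥ 15 mm — Susceptible
Fosfomycin 128 μg/mL: ≥ 16 μg/mL — R
Amoxicillin-clavulanate 19 mm: ≥ 15 mm ⇒ S
Resistant: 2/6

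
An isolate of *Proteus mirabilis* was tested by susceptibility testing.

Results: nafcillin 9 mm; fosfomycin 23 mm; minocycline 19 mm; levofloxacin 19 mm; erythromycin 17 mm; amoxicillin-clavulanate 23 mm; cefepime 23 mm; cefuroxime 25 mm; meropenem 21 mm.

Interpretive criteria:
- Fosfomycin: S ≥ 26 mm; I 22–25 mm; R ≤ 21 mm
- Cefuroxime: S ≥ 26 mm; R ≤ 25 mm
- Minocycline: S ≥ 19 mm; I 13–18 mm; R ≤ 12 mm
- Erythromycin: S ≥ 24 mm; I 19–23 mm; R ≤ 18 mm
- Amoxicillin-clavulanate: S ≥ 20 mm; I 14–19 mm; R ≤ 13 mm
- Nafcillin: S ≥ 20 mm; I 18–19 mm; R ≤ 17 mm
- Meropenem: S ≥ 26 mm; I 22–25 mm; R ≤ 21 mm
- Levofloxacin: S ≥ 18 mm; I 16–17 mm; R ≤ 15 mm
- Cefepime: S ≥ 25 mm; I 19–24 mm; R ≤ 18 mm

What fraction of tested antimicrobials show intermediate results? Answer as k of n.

2 of 9

Nafcillin (9 mm) ≤ 17 mm — R
Fosfomycin (23 mm) in 22–25 mm ⇒ Intermediate
Minocycline (19 mm) ≥ 19 mm ⇒ S
Levofloxacin (19 mm) ≥ 18 mm — susceptible
Erythromycin: 17 mm is ≤ 18 mm → Resistant
Amoxicillin-clavulanate: 23 mm is ≥ 20 mm ⇒ Susceptible
Cefepime (23 mm) in 19–24 mm — intermediate
Cefuroxime: 25 mm is ≤ 25 mm → Resistant
Meropenem 21 mm: ≤ 21 mm — Resistant
Intermediate: 2/9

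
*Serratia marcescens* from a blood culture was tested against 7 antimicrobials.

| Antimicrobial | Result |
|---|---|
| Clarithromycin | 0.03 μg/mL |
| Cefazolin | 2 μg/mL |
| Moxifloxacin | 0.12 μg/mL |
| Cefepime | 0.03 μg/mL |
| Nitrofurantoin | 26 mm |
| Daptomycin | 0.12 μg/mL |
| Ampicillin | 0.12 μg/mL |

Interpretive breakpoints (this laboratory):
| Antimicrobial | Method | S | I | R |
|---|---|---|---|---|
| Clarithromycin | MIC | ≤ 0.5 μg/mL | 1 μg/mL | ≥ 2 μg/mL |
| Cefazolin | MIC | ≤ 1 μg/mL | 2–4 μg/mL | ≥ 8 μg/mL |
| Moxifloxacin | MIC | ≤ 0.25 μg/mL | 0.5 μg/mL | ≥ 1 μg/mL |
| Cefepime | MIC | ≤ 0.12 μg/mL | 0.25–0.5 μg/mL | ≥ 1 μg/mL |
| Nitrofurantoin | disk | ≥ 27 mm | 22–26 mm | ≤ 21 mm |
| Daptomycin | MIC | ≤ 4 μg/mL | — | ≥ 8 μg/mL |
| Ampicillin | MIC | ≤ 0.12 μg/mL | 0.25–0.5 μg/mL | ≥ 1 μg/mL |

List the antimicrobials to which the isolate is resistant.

Clarithromycin: 0.03 μg/mL is ≤ 0.5 μg/mL — Susceptible
Cefazolin 2 μg/mL: in 2–4 μg/mL — intermediate
Moxifloxacin (0.12 μg/mL) ≤ 0.25 μg/mL — Susceptible
Cefepime: 0.03 μg/mL is ≤ 0.12 μg/mL ⇒ Susceptible
Nitrofurantoin 26 mm: in 22–26 mm — Intermediate
Daptomycin 0.12 μg/mL: ≤ 4 μg/mL — S
Ampicillin 0.12 μg/mL: ≤ 0.12 μg/mL ⇒ S

none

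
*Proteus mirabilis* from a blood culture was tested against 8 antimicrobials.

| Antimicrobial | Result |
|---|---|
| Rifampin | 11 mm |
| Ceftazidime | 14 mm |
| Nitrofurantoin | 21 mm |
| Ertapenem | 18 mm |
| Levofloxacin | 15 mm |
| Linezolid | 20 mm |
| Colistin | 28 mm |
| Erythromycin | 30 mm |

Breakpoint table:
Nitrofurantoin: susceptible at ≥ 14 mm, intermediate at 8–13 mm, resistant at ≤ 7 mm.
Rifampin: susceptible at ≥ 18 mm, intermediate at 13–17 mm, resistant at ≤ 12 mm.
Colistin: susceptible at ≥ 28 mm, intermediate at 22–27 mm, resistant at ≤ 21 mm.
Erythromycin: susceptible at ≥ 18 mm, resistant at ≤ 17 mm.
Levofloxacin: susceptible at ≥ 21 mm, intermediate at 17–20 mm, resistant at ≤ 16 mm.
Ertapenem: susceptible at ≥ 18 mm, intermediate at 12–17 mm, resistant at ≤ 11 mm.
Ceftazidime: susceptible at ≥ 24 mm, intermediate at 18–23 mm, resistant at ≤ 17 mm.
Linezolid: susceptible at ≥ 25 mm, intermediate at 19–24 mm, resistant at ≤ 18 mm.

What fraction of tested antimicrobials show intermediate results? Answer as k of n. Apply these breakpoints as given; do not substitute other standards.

1 of 8

Rifampin (11 mm) ≤ 12 mm ⇒ R
Ceftazidime 14 mm: ≤ 17 mm — resistant
Nitrofurantoin 21 mm: ≥ 14 mm → susceptible
Ertapenem: 18 mm is ≥ 18 mm — susceptible
Levofloxacin: 15 mm is ≤ 16 mm — resistant
Linezolid 20 mm: in 19–24 mm — I
Colistin 28 mm: ≥ 28 mm — Susceptible
Erythromycin (30 mm) ≥ 18 mm → Susceptible
Intermediate: 1/8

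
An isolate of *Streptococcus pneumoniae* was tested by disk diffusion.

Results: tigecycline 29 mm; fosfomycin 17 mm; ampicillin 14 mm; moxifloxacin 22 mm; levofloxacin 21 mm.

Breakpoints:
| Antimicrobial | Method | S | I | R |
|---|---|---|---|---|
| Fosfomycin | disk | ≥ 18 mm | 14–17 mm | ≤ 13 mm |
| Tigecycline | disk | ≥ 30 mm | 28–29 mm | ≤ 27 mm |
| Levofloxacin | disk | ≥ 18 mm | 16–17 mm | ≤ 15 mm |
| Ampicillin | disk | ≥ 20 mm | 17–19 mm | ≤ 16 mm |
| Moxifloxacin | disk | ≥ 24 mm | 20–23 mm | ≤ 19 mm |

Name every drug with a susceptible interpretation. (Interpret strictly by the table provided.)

levofloxacin

Tigecycline: 29 mm is in 28–29 mm — intermediate
Fosfomycin 17 mm: in 14–17 mm — Intermediate
Ampicillin (14 mm) ≤ 16 mm — R
Moxifloxacin: 22 mm is in 20–23 mm — intermediate
Levofloxacin 21 mm: ≥ 18 mm — S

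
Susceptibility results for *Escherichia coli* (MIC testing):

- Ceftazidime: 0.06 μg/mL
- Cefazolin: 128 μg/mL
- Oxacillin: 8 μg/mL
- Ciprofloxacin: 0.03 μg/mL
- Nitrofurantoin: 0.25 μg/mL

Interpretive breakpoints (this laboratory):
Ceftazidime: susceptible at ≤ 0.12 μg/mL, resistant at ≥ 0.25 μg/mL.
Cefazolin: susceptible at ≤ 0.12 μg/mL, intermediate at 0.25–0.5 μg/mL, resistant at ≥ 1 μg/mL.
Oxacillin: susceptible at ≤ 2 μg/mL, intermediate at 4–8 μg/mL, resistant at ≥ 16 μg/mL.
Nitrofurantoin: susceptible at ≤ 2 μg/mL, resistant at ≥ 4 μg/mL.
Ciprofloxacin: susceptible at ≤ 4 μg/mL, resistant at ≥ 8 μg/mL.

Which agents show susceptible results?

ceftazidime, ciprofloxacin, nitrofurantoin

Ceftazidime (0.06 μg/mL) ≤ 0.12 μg/mL — susceptible
Cefazolin 128 μg/mL: ≥ 1 μg/mL → resistant
Oxacillin (8 μg/mL) in 4–8 μg/mL — intermediate
Ciprofloxacin: 0.03 μg/mL is ≤ 4 μg/mL — Susceptible
Nitrofurantoin: 0.25 μg/mL is ≤ 2 μg/mL — Susceptible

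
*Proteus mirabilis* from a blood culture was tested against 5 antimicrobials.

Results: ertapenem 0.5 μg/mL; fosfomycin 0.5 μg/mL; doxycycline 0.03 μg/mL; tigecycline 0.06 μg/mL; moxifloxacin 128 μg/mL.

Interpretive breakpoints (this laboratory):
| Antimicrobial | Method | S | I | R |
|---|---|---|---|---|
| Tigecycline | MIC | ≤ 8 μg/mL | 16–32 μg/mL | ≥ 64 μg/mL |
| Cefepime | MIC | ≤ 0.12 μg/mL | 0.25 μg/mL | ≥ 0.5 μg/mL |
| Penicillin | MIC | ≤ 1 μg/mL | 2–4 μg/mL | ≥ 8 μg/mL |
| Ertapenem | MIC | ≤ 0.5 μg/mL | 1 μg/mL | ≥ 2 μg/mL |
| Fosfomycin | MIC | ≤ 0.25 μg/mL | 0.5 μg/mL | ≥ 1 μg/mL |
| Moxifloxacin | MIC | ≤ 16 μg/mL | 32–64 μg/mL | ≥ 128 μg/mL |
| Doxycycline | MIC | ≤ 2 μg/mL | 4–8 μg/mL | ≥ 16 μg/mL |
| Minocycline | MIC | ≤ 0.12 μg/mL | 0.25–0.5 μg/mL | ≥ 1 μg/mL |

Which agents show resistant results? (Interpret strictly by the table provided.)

Ertapenem (0.5 μg/mL) ≤ 0.5 μg/mL ⇒ S
Fosfomycin (0.5 μg/mL) = 0.5 μg/mL → Intermediate
Doxycycline 0.03 μg/mL: ≤ 2 μg/mL ⇒ Susceptible
Tigecycline 0.06 μg/mL: ≤ 8 μg/mL → Susceptible
Moxifloxacin 128 μg/mL: ≥ 128 μg/mL — R

moxifloxacin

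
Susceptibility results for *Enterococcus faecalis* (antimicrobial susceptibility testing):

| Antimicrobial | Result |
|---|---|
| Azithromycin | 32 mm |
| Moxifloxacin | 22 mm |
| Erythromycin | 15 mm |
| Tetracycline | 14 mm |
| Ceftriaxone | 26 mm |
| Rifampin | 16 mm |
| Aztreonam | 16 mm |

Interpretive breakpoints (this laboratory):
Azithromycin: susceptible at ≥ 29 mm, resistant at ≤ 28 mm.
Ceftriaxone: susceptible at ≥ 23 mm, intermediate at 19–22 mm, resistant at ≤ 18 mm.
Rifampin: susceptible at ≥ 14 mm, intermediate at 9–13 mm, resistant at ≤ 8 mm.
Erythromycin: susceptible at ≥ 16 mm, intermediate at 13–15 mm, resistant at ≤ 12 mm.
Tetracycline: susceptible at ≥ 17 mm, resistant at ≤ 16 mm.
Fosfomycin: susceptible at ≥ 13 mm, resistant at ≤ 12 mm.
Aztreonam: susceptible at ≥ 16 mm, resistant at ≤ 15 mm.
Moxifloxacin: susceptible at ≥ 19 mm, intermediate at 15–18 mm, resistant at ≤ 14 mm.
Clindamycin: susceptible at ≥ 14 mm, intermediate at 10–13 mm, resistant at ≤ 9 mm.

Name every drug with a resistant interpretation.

tetracycline

Azithromycin 32 mm: ≥ 29 mm → S
Moxifloxacin: 22 mm is ≥ 19 mm → susceptible
Erythromycin 15 mm: in 13–15 mm ⇒ I
Tetracycline: 14 mm is ≤ 16 mm ⇒ R
Ceftriaxone: 26 mm is ≥ 23 mm → Susceptible
Rifampin 16 mm: ≥ 14 mm ⇒ Susceptible
Aztreonam: 16 mm is ≥ 16 mm → S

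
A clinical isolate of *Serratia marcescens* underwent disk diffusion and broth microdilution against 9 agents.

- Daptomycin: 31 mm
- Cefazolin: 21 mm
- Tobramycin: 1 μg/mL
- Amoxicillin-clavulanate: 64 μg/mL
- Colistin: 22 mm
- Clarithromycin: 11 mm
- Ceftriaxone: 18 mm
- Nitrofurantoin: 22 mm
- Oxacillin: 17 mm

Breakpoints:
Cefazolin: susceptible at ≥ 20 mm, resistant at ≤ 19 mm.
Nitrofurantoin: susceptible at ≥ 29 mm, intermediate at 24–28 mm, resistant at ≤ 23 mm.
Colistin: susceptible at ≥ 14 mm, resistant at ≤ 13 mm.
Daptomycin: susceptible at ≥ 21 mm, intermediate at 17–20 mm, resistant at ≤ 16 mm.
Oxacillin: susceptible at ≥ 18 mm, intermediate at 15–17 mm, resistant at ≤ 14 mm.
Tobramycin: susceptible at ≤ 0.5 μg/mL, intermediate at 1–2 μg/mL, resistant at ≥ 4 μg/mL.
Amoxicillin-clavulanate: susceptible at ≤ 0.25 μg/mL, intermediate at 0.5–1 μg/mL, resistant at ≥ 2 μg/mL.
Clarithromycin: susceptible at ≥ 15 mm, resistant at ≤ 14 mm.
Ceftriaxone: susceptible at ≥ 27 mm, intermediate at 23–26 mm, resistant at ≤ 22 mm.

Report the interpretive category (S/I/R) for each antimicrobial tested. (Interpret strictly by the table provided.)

Daptomycin 31 mm: ≥ 21 mm — susceptible
Cefazolin: 21 mm is ≥ 20 mm → Susceptible
Tobramycin: 1 μg/mL is in 1–2 μg/mL — intermediate
Amoxicillin-clavulanate 64 μg/mL: ≥ 2 μg/mL → Resistant
Colistin (22 mm) ≥ 14 mm → susceptible
Clarithromycin (11 mm) ≤ 14 mm → resistant
Ceftriaxone (18 mm) ≤ 22 mm → resistant
Nitrofurantoin 22 mm: ≤ 23 mm ⇒ resistant
Oxacillin 17 mm: in 15–17 mm → I

S, S, I, R, S, R, R, R, I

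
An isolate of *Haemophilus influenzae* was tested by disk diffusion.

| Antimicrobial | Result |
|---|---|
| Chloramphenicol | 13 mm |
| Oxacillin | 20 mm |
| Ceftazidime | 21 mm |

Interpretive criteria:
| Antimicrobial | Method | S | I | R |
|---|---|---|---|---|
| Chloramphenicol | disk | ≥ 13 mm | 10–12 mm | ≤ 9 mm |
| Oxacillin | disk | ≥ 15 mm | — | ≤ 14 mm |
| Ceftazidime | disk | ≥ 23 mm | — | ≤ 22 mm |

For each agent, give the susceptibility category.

S, S, R

Chloramphenicol (13 mm) ≥ 13 mm — Susceptible
Oxacillin: 20 mm is ≥ 15 mm — Susceptible
Ceftazidime: 21 mm is ≤ 22 mm — resistant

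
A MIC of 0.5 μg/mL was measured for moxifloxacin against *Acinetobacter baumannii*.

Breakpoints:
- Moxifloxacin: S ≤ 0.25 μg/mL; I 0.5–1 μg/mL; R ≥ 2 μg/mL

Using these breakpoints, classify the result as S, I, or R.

Moxifloxacin (0.5 μg/mL) in 0.5–1 μg/mL → Intermediate

Intermediate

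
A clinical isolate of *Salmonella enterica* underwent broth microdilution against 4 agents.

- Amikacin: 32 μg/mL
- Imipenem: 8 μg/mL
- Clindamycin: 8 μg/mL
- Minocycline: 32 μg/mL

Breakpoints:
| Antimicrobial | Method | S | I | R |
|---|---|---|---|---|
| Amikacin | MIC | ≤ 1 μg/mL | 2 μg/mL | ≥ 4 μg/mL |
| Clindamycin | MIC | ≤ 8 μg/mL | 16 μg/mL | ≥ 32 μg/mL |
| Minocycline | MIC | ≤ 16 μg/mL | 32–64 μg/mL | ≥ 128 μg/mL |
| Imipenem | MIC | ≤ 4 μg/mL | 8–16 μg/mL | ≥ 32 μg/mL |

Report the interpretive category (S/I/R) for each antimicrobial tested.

Amikacin 32 μg/mL: ≥ 4 μg/mL → Resistant
Imipenem: 8 μg/mL is in 8–16 μg/mL ⇒ Intermediate
Clindamycin: 8 μg/mL is ≤ 8 μg/mL → susceptible
Minocycline: 32 μg/mL is in 32–64 μg/mL → I

R, I, S, I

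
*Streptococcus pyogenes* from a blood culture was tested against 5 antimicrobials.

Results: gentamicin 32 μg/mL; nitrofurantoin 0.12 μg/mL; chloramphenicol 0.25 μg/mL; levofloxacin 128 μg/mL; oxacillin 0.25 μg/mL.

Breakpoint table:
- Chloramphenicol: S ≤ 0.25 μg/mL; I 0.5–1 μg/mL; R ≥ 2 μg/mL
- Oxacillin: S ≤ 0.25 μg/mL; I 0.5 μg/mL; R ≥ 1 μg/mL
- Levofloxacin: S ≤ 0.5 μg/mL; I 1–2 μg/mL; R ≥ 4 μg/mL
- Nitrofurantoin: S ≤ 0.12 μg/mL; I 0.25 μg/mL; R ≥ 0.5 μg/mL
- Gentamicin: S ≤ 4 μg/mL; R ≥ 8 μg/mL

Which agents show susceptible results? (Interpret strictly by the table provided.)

nitrofurantoin, chloramphenicol, oxacillin

Gentamicin: 32 μg/mL is ≥ 8 μg/mL → resistant
Nitrofurantoin (0.12 μg/mL) ≤ 0.12 μg/mL — Susceptible
Chloramphenicol 0.25 μg/mL: ≤ 0.25 μg/mL — S
Levofloxacin (128 μg/mL) ≥ 4 μg/mL ⇒ Resistant
Oxacillin (0.25 μg/mL) ≤ 0.25 μg/mL → S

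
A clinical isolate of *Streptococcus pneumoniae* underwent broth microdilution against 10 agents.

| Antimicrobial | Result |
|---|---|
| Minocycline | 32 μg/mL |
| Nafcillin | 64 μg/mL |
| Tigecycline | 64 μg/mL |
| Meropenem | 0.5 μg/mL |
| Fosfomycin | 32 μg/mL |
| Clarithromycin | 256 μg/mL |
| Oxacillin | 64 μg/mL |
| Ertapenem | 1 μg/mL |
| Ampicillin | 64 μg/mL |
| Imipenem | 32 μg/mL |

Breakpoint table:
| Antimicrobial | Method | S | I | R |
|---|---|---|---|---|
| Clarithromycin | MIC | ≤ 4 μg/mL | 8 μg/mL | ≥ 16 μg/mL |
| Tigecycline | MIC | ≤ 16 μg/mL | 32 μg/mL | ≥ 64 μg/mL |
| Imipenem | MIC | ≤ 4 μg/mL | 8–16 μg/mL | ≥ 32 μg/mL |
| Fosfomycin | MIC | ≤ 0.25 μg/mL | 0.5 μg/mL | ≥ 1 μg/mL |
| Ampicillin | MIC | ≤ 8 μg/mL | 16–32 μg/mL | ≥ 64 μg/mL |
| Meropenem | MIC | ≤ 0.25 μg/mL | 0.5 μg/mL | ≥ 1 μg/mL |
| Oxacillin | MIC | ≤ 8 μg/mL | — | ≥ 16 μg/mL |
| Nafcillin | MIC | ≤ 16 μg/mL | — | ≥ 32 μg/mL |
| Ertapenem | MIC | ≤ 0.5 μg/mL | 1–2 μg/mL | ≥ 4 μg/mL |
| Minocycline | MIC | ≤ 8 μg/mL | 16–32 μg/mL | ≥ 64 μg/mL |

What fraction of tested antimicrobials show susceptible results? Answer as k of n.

Minocycline 32 μg/mL: in 16–32 μg/mL ⇒ Intermediate
Nafcillin (64 μg/mL) ≥ 32 μg/mL — R
Tigecycline (64 μg/mL) ≥ 64 μg/mL → R
Meropenem (0.5 μg/mL) = 0.5 μg/mL — I
Fosfomycin: 32 μg/mL is ≥ 1 μg/mL — R
Clarithromycin: 256 μg/mL is ≥ 16 μg/mL — R
Oxacillin (64 μg/mL) ≥ 16 μg/mL ⇒ Resistant
Ertapenem: 1 μg/mL is in 1–2 μg/mL ⇒ Intermediate
Ampicillin: 64 μg/mL is ≥ 64 μg/mL — R
Imipenem 32 μg/mL: ≥ 32 μg/mL → Resistant
Susceptible: 0/10

0 of 10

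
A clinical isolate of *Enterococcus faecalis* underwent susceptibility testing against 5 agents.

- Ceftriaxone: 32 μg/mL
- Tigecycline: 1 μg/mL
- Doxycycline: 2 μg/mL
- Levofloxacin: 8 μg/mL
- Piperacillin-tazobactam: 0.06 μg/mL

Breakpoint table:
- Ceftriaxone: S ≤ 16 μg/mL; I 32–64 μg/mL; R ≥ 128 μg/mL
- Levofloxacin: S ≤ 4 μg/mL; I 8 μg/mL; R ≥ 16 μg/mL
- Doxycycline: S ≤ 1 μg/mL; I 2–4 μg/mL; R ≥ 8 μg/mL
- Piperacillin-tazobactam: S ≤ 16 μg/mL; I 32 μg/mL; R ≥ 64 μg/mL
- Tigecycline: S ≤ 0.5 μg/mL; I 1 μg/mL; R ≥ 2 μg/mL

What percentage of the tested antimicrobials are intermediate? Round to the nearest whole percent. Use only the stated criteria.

Ceftriaxone (32 μg/mL) in 32–64 μg/mL → intermediate
Tigecycline: 1 μg/mL is = 1 μg/mL ⇒ I
Doxycycline 2 μg/mL: in 2–4 μg/mL → I
Levofloxacin 8 μg/mL: = 8 μg/mL ⇒ Intermediate
Piperacillin-tazobactam: 0.06 μg/mL is ≤ 16 μg/mL ⇒ susceptible
Intermediate: 4/5

80%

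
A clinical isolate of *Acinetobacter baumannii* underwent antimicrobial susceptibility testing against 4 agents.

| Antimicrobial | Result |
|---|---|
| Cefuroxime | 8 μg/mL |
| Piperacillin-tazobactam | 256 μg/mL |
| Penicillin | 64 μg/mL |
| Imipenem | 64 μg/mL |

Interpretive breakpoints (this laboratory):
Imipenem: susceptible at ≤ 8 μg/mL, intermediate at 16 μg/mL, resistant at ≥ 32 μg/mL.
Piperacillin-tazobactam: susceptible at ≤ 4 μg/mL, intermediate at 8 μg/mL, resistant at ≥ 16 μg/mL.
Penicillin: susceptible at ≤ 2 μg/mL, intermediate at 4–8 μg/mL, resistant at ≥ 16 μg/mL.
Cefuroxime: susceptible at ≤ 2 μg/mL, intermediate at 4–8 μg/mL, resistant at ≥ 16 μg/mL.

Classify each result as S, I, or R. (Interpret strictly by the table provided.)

Cefuroxime: 8 μg/mL is in 4–8 μg/mL → intermediate
Piperacillin-tazobactam 256 μg/mL: ≥ 16 μg/mL — resistant
Penicillin: 64 μg/mL is ≥ 16 μg/mL → Resistant
Imipenem (64 μg/mL) ≥ 32 μg/mL — resistant

I, R, R, R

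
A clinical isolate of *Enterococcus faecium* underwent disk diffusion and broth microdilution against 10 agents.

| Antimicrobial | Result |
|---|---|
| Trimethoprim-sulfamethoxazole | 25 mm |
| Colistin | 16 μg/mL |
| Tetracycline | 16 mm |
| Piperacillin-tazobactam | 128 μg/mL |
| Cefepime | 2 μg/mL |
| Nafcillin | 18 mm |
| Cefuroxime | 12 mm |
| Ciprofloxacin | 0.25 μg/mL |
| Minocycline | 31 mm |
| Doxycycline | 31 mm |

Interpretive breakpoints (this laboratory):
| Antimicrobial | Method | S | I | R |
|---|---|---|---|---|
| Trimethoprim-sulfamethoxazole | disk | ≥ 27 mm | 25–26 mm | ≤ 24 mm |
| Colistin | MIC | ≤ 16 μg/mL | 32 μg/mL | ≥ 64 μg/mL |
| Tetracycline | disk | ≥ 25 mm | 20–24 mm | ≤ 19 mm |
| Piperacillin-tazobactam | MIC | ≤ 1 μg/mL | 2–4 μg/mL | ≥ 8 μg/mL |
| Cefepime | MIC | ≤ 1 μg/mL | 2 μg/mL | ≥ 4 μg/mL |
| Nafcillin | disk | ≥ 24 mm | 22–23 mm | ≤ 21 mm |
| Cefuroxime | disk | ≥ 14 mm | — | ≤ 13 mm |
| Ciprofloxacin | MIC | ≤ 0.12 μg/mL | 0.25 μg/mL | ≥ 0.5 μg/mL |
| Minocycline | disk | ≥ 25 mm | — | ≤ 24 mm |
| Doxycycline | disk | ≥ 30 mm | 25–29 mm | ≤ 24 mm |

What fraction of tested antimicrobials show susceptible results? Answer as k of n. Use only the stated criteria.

Trimethoprim-sulfamethoxazole: 25 mm is in 25–26 mm → I
Colistin (16 μg/mL) ≤ 16 μg/mL → S
Tetracycline 16 mm: ≤ 19 mm — R
Piperacillin-tazobactam (128 μg/mL) ≥ 8 μg/mL — R
Cefepime 2 μg/mL: = 2 μg/mL ⇒ I
Nafcillin: 18 mm is ≤ 21 mm → resistant
Cefuroxime (12 mm) ≤ 13 mm ⇒ Resistant
Ciprofloxacin 0.25 μg/mL: = 0.25 μg/mL — I
Minocycline: 31 mm is ≥ 25 mm → susceptible
Doxycycline 31 mm: ≥ 30 mm — susceptible
Susceptible: 3/10

3 of 10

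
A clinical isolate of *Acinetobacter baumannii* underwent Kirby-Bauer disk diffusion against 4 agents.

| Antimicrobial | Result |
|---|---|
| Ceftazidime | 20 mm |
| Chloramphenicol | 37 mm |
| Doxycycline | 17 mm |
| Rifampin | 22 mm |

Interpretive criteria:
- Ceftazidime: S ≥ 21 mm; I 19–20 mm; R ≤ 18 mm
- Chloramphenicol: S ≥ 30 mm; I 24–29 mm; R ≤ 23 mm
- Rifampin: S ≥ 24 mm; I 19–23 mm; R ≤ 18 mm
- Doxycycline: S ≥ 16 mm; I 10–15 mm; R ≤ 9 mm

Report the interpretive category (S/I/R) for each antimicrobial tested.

I, S, S, I

Ceftazidime: 20 mm is in 19–20 mm ⇒ intermediate
Chloramphenicol (37 mm) ≥ 30 mm → S
Doxycycline: 17 mm is ≥ 16 mm ⇒ Susceptible
Rifampin 22 mm: in 19–23 mm → Intermediate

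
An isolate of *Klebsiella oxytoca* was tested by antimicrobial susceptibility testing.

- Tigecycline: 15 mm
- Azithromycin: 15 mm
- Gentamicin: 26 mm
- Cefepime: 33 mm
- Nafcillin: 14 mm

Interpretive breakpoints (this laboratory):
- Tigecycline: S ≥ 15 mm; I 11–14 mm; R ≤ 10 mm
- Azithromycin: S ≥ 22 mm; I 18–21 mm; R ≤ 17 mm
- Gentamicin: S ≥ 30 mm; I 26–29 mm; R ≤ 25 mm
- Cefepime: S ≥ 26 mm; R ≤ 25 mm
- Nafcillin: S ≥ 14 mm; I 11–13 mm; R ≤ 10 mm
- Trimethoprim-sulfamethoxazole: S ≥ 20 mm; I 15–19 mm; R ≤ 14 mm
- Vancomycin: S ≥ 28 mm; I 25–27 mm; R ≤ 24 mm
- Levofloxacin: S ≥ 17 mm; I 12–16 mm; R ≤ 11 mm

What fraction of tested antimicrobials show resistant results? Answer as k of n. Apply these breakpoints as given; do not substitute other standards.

Tigecycline 15 mm: ≥ 15 mm — susceptible
Azithromycin 15 mm: ≤ 17 mm — Resistant
Gentamicin: 26 mm is in 26–29 mm ⇒ intermediate
Cefepime: 33 mm is ≥ 26 mm ⇒ susceptible
Nafcillin: 14 mm is ≥ 14 mm ⇒ susceptible
Resistant: 1/5

1 of 5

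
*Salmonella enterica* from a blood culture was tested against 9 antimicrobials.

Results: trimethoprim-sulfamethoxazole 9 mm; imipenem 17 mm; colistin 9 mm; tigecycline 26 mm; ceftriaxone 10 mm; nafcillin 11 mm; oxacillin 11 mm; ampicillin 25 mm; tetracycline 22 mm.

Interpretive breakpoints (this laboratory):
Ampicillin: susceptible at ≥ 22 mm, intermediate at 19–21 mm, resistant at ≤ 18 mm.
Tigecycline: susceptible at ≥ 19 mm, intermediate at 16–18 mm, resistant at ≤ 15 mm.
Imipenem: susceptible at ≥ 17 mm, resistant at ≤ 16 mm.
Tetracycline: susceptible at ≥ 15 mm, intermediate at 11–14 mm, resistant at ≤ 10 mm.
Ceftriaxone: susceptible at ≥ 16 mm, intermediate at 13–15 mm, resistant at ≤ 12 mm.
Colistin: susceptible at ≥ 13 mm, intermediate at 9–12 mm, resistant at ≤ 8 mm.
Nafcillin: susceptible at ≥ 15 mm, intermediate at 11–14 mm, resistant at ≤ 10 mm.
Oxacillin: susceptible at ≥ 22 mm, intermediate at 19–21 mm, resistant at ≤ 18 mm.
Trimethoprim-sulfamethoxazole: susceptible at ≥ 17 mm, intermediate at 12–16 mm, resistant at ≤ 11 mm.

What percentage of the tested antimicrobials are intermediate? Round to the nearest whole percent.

Trimethoprim-sulfamethoxazole: 9 mm is ≤ 11 mm ⇒ R
Imipenem: 17 mm is ≥ 17 mm ⇒ susceptible
Colistin: 9 mm is in 9–12 mm → Intermediate
Tigecycline (26 mm) ≥ 19 mm — S
Ceftriaxone (10 mm) ≤ 12 mm — resistant
Nafcillin (11 mm) in 11–14 mm → Intermediate
Oxacillin 11 mm: ≤ 18 mm ⇒ Resistant
Ampicillin: 25 mm is ≥ 22 mm — S
Tetracycline 22 mm: ≥ 15 mm ⇒ Susceptible
Intermediate: 2/9

22%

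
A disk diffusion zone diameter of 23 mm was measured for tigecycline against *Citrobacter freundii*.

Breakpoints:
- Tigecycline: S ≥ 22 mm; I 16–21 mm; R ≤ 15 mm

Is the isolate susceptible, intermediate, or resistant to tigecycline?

Susceptible

Tigecycline 23 mm: ≥ 22 mm ⇒ susceptible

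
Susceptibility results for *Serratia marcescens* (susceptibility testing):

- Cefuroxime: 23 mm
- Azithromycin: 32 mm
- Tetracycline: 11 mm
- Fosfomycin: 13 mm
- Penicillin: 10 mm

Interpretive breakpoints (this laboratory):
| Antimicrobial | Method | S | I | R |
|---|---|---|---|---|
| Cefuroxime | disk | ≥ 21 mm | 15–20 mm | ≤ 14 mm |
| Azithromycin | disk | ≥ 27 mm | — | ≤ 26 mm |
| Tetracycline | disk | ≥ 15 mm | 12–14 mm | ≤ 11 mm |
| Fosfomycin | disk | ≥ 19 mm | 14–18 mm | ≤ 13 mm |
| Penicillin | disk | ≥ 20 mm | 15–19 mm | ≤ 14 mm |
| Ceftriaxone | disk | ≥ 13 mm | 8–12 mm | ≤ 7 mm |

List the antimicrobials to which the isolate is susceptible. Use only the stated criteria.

cefuroxime, azithromycin

Cefuroxime: 23 mm is ≥ 21 mm — susceptible
Azithromycin: 32 mm is ≥ 27 mm → susceptible
Tetracycline (11 mm) ≤ 11 mm ⇒ resistant
Fosfomycin: 13 mm is ≤ 13 mm ⇒ R
Penicillin 10 mm: ≤ 14 mm → Resistant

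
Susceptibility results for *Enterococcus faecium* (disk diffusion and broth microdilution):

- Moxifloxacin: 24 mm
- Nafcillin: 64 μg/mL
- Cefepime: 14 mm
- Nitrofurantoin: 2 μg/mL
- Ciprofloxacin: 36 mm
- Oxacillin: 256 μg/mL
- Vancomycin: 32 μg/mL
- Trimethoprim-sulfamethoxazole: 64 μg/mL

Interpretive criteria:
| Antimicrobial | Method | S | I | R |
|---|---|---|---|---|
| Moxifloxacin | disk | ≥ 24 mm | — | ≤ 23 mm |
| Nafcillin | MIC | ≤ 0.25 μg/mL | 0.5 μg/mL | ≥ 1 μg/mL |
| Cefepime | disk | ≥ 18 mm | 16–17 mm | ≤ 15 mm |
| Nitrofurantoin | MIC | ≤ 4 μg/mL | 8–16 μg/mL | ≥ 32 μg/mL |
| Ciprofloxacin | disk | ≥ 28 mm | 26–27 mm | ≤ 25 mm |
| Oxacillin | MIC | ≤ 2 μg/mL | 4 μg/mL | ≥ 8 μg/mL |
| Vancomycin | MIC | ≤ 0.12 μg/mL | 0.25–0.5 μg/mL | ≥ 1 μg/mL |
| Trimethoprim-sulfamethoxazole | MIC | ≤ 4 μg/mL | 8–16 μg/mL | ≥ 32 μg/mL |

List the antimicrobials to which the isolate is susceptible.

moxifloxacin, nitrofurantoin, ciprofloxacin

Moxifloxacin: 24 mm is ≥ 24 mm ⇒ S
Nafcillin 64 μg/mL: ≥ 1 μg/mL → resistant
Cefepime (14 mm) ≤ 15 mm — Resistant
Nitrofurantoin: 2 μg/mL is ≤ 4 μg/mL — susceptible
Ciprofloxacin (36 mm) ≥ 28 mm — susceptible
Oxacillin 256 μg/mL: ≥ 8 μg/mL ⇒ R
Vancomycin 32 μg/mL: ≥ 1 μg/mL — R
Trimethoprim-sulfamethoxazole 64 μg/mL: ≥ 32 μg/mL — Resistant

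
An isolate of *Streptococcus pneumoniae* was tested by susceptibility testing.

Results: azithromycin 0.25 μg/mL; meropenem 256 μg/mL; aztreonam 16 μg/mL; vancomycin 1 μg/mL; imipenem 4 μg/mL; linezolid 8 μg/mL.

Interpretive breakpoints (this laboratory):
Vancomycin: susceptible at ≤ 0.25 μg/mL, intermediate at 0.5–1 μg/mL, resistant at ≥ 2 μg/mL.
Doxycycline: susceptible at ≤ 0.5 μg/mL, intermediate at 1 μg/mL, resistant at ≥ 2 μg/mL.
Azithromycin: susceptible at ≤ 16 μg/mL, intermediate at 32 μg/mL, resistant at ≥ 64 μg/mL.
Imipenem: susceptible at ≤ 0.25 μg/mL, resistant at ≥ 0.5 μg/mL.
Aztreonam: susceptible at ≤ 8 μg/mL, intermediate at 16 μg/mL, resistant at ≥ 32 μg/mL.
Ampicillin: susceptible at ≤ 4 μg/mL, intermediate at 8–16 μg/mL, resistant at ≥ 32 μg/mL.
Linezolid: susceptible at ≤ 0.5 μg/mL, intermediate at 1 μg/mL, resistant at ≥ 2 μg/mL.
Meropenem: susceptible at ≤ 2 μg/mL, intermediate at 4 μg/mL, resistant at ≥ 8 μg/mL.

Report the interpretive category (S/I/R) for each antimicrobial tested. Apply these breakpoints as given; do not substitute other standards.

Azithromycin 0.25 μg/mL: ≤ 16 μg/mL — Susceptible
Meropenem: 256 μg/mL is ≥ 8 μg/mL → R
Aztreonam: 16 μg/mL is = 16 μg/mL — intermediate
Vancomycin (1 μg/mL) in 0.5–1 μg/mL — I
Imipenem: 4 μg/mL is ≥ 0.5 μg/mL → resistant
Linezolid 8 μg/mL: ≥ 2 μg/mL — Resistant

S, R, I, I, R, R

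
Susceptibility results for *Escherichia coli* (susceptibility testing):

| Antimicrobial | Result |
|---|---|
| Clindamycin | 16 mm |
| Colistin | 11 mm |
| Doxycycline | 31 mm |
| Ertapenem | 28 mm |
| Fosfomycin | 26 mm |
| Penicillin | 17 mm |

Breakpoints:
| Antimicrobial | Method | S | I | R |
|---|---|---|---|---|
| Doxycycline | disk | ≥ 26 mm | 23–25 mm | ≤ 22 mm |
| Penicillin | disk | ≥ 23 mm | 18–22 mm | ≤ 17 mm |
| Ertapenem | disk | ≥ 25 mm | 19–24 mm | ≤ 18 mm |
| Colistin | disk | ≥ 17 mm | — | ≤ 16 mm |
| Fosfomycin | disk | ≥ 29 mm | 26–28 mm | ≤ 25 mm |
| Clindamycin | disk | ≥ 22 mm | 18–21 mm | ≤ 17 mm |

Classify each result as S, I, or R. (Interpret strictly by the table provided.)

Clindamycin (16 mm) ≤ 17 mm → resistant
Colistin 11 mm: ≤ 16 mm — R
Doxycycline: 31 mm is ≥ 26 mm ⇒ Susceptible
Ertapenem 28 mm: ≥ 25 mm — susceptible
Fosfomycin 26 mm: in 26–28 mm — intermediate
Penicillin (17 mm) ≤ 17 mm ⇒ R

R, R, S, S, I, R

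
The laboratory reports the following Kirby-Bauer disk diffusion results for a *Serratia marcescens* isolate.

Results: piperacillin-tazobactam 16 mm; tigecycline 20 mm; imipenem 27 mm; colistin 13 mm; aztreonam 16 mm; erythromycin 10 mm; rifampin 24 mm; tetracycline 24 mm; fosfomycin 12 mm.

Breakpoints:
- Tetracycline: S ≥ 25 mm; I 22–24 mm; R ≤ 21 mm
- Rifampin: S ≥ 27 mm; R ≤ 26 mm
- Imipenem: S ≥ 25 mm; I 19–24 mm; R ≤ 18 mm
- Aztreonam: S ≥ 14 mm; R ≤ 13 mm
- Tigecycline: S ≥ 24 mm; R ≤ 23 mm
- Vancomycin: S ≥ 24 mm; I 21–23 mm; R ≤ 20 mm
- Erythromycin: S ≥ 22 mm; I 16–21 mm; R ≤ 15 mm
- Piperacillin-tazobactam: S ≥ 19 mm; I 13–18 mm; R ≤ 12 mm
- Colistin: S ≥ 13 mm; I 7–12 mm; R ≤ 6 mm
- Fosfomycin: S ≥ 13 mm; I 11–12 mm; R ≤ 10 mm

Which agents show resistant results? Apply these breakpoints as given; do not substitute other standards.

Piperacillin-tazobactam: 16 mm is in 13–18 mm → I
Tigecycline 20 mm: ≤ 23 mm → Resistant
Imipenem (27 mm) ≥ 25 mm ⇒ Susceptible
Colistin 13 mm: ≥ 13 mm ⇒ S
Aztreonam: 16 mm is ≥ 14 mm → S
Erythromycin 10 mm: ≤ 15 mm ⇒ resistant
Rifampin: 24 mm is ≤ 26 mm — resistant
Tetracycline 24 mm: in 22–24 mm → Intermediate
Fosfomycin (12 mm) in 11–12 mm → I

tigecycline, erythromycin, rifampin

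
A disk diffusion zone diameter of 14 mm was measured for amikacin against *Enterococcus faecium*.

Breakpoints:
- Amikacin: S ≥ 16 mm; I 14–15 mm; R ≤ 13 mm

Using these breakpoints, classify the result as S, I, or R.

I

Amikacin 14 mm: in 14–15 mm → I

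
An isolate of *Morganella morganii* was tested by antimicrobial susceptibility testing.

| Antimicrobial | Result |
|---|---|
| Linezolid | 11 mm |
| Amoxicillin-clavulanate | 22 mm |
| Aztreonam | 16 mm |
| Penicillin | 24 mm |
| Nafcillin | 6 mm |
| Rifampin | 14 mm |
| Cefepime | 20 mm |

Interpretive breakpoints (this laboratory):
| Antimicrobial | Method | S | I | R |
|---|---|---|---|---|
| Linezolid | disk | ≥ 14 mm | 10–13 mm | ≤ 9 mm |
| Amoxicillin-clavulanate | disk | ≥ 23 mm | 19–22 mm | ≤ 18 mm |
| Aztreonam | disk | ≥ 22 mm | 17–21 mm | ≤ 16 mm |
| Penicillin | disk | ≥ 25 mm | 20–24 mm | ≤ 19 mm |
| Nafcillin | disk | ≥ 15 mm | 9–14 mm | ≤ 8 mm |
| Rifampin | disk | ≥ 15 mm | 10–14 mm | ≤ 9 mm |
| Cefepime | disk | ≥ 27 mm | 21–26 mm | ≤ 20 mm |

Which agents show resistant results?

aztreonam, nafcillin, cefepime

Linezolid 11 mm: in 10–13 mm — Intermediate
Amoxicillin-clavulanate (22 mm) in 19–22 mm ⇒ intermediate
Aztreonam (16 mm) ≤ 16 mm ⇒ R
Penicillin 24 mm: in 20–24 mm ⇒ I
Nafcillin: 6 mm is ≤ 8 mm — R
Rifampin: 14 mm is in 10–14 mm ⇒ I
Cefepime (20 mm) ≤ 20 mm ⇒ resistant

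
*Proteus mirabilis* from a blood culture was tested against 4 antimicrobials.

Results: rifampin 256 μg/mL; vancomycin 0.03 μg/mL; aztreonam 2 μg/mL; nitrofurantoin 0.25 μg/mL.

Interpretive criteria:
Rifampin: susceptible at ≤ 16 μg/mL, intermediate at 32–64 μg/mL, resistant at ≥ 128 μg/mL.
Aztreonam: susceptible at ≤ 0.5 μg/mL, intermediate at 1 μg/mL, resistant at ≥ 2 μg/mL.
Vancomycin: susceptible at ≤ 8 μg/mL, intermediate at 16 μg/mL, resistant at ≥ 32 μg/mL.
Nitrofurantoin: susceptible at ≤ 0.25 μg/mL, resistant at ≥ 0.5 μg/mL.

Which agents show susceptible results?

Rifampin: 256 μg/mL is ≥ 128 μg/mL ⇒ Resistant
Vancomycin (0.03 μg/mL) ≤ 8 μg/mL → S
Aztreonam (2 μg/mL) ≥ 2 μg/mL — resistant
Nitrofurantoin: 0.25 μg/mL is ≤ 0.25 μg/mL — susceptible

vancomycin, nitrofurantoin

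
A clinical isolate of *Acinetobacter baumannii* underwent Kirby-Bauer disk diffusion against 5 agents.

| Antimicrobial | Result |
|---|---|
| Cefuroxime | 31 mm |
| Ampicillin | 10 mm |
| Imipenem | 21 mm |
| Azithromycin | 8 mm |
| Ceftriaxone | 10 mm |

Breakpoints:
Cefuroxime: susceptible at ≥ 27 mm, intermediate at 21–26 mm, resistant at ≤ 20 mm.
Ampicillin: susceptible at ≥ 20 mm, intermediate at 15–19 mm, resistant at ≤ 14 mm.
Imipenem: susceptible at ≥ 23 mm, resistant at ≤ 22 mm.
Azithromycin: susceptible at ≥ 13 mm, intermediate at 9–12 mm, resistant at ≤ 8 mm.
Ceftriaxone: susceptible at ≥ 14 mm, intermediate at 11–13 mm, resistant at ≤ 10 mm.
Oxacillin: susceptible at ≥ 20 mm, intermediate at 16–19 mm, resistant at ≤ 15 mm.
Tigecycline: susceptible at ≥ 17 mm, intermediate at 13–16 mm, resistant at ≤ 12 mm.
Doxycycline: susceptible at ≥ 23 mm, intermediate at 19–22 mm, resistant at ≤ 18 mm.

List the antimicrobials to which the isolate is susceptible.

Cefuroxime 31 mm: ≥ 27 mm — susceptible
Ampicillin (10 mm) ≤ 14 mm → R
Imipenem (21 mm) ≤ 22 mm — resistant
Azithromycin (8 mm) ≤ 8 mm → Resistant
Ceftriaxone 10 mm: ≤ 10 mm ⇒ resistant

cefuroxime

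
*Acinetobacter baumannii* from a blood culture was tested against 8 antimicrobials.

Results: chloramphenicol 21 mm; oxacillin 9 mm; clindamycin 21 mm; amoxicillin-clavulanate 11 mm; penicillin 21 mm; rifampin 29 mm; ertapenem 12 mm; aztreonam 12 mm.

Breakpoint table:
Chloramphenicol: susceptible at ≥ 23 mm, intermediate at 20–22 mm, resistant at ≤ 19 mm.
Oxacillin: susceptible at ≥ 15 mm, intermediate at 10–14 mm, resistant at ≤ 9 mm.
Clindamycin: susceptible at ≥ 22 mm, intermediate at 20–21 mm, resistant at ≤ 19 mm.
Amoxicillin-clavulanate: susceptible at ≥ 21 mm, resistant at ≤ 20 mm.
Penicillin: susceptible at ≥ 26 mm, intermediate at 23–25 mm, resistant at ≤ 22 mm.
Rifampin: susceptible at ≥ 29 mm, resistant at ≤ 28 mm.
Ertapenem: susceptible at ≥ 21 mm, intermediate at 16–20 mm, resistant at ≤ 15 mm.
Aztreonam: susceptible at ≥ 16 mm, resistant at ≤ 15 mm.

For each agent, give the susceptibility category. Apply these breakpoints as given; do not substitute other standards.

I, R, I, R, R, S, R, R

Chloramphenicol 21 mm: in 20–22 mm — intermediate
Oxacillin: 9 mm is ≤ 9 mm → R
Clindamycin 21 mm: in 20–21 mm — intermediate
Amoxicillin-clavulanate: 11 mm is ≤ 20 mm ⇒ R
Penicillin: 21 mm is ≤ 22 mm → R
Rifampin (29 mm) ≥ 29 mm ⇒ susceptible
Ertapenem: 12 mm is ≤ 15 mm — Resistant
Aztreonam: 12 mm is ≤ 15 mm — resistant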